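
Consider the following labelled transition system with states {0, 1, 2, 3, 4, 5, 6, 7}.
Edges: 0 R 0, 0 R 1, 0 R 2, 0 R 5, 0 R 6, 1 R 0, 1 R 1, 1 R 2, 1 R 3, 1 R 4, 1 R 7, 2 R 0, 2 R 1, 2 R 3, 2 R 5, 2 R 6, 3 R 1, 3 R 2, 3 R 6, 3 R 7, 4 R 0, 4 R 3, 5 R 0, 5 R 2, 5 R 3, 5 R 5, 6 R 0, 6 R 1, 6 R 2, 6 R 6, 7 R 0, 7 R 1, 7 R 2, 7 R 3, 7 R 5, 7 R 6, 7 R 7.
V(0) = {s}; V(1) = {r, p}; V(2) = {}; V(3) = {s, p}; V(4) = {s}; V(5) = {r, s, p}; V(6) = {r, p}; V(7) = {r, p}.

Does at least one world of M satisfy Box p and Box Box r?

No

Let φ = Box p and Box Box r. Evaluate φ at each world:
  0 (successors {0, 1, 2, 5, 6}): φ is false.
  1 (successors {0, 1, 2, 3, 4, 7}): φ is false.
  2 (successors {0, 1, 3, 5, 6}): φ is false.
  3 (successors {1, 2, 6, 7}): φ is false.
  4 (successors {0, 3}): φ is false.
  5 (successors {0, 2, 3, 5}): φ is false.
  6 (successors {0, 1, 2, 6}): φ is false.
  7 (successors {0, 1, 2, 3, 5, 6, 7}): φ is false.
For instance, at 0:
  At 0: Box p is false, Box Box r is false, so Box p and Box Box r is false.
    At 0: Box p requires p at every successor {0, 1, 2, 5, 6}.
      p fails at 0, so Box p is false at 0.
    At 0: Box Box r requires Box r at every successor {0, 1, 2, 5, 6}.
      Box r fails at 0, so Box Box r is false at 0.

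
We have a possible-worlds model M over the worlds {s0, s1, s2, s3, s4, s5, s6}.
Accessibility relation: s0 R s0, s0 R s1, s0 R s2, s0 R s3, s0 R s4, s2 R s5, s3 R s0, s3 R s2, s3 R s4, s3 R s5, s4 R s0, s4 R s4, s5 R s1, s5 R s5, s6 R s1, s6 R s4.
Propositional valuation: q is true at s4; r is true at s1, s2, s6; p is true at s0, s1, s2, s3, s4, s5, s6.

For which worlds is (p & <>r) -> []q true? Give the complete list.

s1, s2, s4

Let φ = (p & <>r) -> []q. Evaluate φ at each world:
  s0 (successors {s0, s1, s2, s3, s4}): φ is false.
  s1 (successors ∅): φ is true.
  s2 (successors {s5}): φ is true.
  s3 (successors {s0, s2, s4, s5}): φ is false.
  s4 (successors {s0, s4}): φ is true.
  s5 (successors {s1, s5}): φ is false.
  s6 (successors {s1, s4}): φ is false.
For instance, at s2:
  At s2: p & <>r is false, []q is false, so (p & <>r) -> []q is true.
    At s2: p is true, <>r is false, so p & <>r is false.
      At s2: <>r requires r at some successor in {s5}.
        At s5: r is false.
      So <>r is false at s2.
    At s2: []q requires q at every successor {s5}.
      q fails at s5, so []q is false at s2.
Satisfying worlds: {s1, s2, s4}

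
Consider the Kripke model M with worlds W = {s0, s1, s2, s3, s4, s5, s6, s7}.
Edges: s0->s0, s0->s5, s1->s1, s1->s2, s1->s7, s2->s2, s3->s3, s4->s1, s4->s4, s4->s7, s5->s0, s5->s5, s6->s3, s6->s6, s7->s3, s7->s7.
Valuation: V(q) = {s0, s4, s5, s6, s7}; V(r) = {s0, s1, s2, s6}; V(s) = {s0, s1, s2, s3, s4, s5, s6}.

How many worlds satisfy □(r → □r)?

3

Recall that □ψ holds at a world iff ψ holds at every accessible world, and ◇ψ holds iff ψ holds at some accessible world.
Let φ = □(r → □r). Evaluate φ at each world:
  s0 (successors {s0, s5}): φ is false.
  s1 (successors {s1, s2, s7}): φ is false.
  s2 (successors {s2}): φ is true.
  s3 (successors {s3}): φ is true.
  s4 (successors {s1, s4, s7}): φ is false.
  s5 (successors {s0, s5}): φ is false.
  s6 (successors {s3, s6}): φ is false.
  s7 (successors {s3, s7}): φ is true.
For instance, at s0:
  At s0: □(r → □r) requires r → □r at every successor {s0, s5}.
    r → □r fails at s0, so □(r → □r) is false at s0.
      At s0: r is true, □r is false, so r → □r is false.
Satisfying worlds: {s2, s3, s7}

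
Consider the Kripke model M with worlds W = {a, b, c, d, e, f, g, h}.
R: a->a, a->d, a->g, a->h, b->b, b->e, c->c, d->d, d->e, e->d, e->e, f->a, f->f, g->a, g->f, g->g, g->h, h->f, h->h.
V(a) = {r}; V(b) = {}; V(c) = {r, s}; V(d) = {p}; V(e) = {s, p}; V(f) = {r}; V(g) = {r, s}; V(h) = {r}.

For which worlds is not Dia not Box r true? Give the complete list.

Let φ = not Dia not Box r. Evaluate φ at each world:
  a (successors {a, d, g, h}): φ is false.
  b (successors {b, e}): φ is false.
  c (successors {c}): φ is true.
  d (successors {d, e}): φ is false.
  e (successors {d, e}): φ is false.
  f (successors {a, f}): φ is false.
  g (successors {a, f, g, h}): φ is false.
  h (successors {f, h}): φ is true.
For instance, at a:
  At a: Dia not Box r is true, so not Dia not Box r is false.
    At a: Dia not Box r requires not Box r at some successor in {a, d, g, h}.
      not Box r holds at a, so Dia not Box r is true at a.
Satisfying worlds: {c, h}

c, h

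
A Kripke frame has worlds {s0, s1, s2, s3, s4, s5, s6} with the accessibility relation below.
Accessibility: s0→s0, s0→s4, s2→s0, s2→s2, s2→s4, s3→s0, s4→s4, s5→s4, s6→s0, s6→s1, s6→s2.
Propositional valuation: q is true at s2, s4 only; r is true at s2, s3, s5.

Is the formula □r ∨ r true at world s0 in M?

No

At s0: □r is false, r is false, so □r ∨ r is false.
  At s0: □r requires r at every successor {s0, s4}.
    r fails at s0, so □r is false at s0.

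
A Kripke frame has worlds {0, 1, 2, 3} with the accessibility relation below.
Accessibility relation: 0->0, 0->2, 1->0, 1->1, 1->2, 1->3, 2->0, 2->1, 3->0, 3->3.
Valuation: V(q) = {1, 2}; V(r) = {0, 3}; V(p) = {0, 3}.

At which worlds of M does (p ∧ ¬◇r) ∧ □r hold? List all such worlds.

none

Recall that □ψ holds at a world iff ψ holds at every accessible world, and ◇ψ holds iff ψ holds at some accessible world.
Let φ = (p ∧ ¬◇r) ∧ □r. Evaluate φ at each world:
  0 (successors {0, 2}): φ is false.
  1 (successors {0, 1, 2, 3}): φ is false.
  2 (successors {0, 1}): φ is false.
  3 (successors {0, 3}): φ is false.
For instance, at 3:
  At 3: p ∧ ¬◇r is false, □r is true, so (p ∧ ¬◇r) ∧ □r is false.
    At 3: p is true, ¬◇r is false, so p ∧ ¬◇r is false.
      At 3: ◇r is true, so ¬◇r is false.
    At 3: □r requires r at every successor {0, 3}.
      At 0: r is true.
      At 3: r is true.
    So □r is true at 3.
Satisfying worlds: none.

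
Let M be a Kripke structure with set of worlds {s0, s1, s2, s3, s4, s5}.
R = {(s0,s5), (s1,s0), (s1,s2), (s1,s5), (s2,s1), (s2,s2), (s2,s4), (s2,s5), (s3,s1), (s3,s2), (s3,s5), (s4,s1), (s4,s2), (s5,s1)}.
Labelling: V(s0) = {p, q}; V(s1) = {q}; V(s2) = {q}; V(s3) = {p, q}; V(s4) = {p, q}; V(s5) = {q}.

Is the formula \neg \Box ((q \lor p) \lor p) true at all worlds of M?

No

Let φ = \neg \Box ((q \lor p) \lor p). Evaluate φ at each world:
  s0 (successors {s5}): φ is false.
  s1 (successors {s0, s2, s5}): φ is false.
  s2 (successors {s1, s2, s4, s5}): φ is false.
  s3 (successors {s1, s2, s5}): φ is false.
  s4 (successors {s1, s2}): φ is false.
  s5 (successors {s1}): φ is false.
Detail at s0 (counterexample):
  At s0: \Box ((q \lor p) \lor p) is true, so \neg \Box ((q \lor p) \lor p) is false.
    At s0: \Box ((q \lor p) \lor p) requires (q \lor p) \lor p at every successor {s5}.
      At s5: (q \lor p) \lor p is true.
    So \Box ((q \lor p) \lor p) is true at s0.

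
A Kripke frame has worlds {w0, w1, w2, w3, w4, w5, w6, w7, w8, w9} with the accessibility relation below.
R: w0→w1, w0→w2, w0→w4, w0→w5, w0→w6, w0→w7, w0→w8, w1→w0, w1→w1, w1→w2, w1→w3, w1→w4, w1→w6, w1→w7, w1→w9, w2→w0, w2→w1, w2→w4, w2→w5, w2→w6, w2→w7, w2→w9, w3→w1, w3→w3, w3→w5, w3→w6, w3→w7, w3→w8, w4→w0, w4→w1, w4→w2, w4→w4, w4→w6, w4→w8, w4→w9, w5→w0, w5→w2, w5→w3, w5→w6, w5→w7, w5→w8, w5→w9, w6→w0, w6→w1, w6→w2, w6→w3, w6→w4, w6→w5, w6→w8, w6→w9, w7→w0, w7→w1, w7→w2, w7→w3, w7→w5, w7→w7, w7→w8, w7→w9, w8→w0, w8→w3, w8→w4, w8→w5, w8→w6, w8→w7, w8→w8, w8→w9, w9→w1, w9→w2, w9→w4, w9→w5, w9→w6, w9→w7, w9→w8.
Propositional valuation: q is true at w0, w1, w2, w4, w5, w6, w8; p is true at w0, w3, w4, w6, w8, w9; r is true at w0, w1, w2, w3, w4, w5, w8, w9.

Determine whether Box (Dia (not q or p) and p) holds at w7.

No

Recall that Box ψ holds at a world iff ψ holds at every accessible world, and Dia ψ holds iff ψ holds at some accessible world.
At w7: Box (Dia (not q or p) and p) requires Dia (not q or p) and p at every successor {w0, w1, w2, w3, w5, w7, w8, w9}.
  Dia (not q or p) and p fails at w1, so Box (Dia (not q or p) and p) is false at w7.
    At w1: Dia (not q or p) is true, p is false, so Dia (not q or p) and p is false.
      At w1: Dia (not q or p) requires not q or p at some successor in {w0, w1, w2, w3, w4, w6, w7, w9}.
        not q or p holds at w0, so Dia (not q or p) is true at w1.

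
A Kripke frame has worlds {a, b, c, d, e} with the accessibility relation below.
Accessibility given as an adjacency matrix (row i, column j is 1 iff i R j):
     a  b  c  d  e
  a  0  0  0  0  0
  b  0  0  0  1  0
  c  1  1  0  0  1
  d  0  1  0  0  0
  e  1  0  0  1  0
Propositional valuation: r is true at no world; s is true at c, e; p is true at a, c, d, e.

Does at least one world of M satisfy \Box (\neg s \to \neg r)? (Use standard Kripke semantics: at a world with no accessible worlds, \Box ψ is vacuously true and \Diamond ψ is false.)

Let φ = \Box (\neg s \to \neg r). Evaluate φ at each world:
  a (successors ∅): φ is true.
  b (successors {d}): φ is true.
  c (successors {a, b, e}): φ is true.
  d (successors {b}): φ is true.
  e (successors {a, d}): φ is true.
Detail at a (witness):
  At a: no accessible worlds, so \Box (\neg s \to \neg r) holds vacuously.

Yes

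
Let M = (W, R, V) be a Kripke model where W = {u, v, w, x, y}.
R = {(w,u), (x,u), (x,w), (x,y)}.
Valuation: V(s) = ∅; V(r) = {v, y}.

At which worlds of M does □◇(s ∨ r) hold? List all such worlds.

Recall that □ψ holds at a world iff ψ holds at every accessible world, and ◇ψ holds iff ψ holds at some accessible world.
Let φ = □◇(s ∨ r). Evaluate φ at each world:
  u (successors ∅): φ is true.
  v (successors ∅): φ is true.
  w (successors {u}): φ is false.
  x (successors {u, w, y}): φ is false.
  y (successors ∅): φ is true.
For instance, at w:
  At w: □◇(s ∨ r) requires ◇(s ∨ r) at every successor {u}.
    ◇(s ∨ r) fails at u, so □◇(s ∨ r) is false at w.
      At u: no accessible worlds, so ◇(s ∨ r) is false.
Satisfying worlds: {u, v, y}

u, v, y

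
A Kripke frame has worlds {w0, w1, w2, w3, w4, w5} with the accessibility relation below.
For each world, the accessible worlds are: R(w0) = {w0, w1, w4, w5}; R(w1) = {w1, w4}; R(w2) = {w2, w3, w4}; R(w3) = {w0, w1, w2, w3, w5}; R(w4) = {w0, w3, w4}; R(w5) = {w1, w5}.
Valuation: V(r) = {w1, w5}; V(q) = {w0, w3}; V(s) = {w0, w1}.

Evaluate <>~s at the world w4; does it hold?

At w4: <>~s requires ~s at some successor in {w0, w3, w4}.
  ~s holds at w3, so <>~s is true at w4.

Yes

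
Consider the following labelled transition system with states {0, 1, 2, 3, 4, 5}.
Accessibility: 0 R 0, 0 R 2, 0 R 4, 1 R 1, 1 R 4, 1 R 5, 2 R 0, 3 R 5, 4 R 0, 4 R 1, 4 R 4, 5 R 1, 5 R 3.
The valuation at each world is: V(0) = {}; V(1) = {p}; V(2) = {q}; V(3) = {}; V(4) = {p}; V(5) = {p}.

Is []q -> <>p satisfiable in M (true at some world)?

Let φ = []q -> <>p. Evaluate φ at each world:
  0 (successors {0, 2, 4}): φ is true.
  1 (successors {1, 4, 5}): φ is true.
  2 (successors {0}): φ is true.
  3 (successors {5}): φ is true.
  4 (successors {0, 1, 4}): φ is true.
  5 (successors {1, 3}): φ is true.
Detail at 0 (witness):
  At 0: []q is false, <>p is true, so []q -> <>p is true.
    At 0: []q requires q at every successor {0, 2, 4}.
      q fails at 0, so []q is false at 0.
    At 0: <>p requires p at some successor in {0, 2, 4}.
      p holds at 4, so <>p is true at 0.

Yes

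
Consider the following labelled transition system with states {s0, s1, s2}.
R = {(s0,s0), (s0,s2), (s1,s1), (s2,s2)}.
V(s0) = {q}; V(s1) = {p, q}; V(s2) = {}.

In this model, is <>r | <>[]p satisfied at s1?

Yes

Recall that []ψ holds at a world iff ψ holds at every accessible world, and <>ψ holds iff ψ holds at some accessible world.
At s1: <>r is false, <>[]p is true, so <>r | <>[]p is true.
  At s1: <>r requires r at some successor in {s1}.
    At s1: r is false.
  So <>r is false at s1.
  At s1: <>[]p requires []p at some successor in {s1}.
    []p holds at s1, so <>[]p is true at s1.
      At s1: []p requires p at every successor {s1}.
        At s1: p is true.
      So []p is true at s1.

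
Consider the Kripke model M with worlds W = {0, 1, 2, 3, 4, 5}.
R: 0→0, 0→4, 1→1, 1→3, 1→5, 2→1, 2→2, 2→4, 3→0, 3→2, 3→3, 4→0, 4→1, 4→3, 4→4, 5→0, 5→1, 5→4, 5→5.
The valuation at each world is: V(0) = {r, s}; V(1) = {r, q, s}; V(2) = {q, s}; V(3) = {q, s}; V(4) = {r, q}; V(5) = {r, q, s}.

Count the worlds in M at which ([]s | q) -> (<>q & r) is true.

4

Recall that []ψ holds at a world iff ψ holds at every accessible world, and <>ψ holds iff ψ holds at some accessible world.
Let φ = ([]s | q) -> (<>q & r). Evaluate φ at each world:
  0 (successors {0, 4}): φ is true.
  1 (successors {1, 3, 5}): φ is true.
  2 (successors {1, 2, 4}): φ is false.
  3 (successors {0, 2, 3}): φ is false.
  4 (successors {0, 1, 3, 4}): φ is true.
  5 (successors {0, 1, 4, 5}): φ is true.
For instance, at 2:
  At 2: []s | q is true, <>q & r is false, so ([]s | q) -> (<>q & r) is false.
    At 2: []s is false, q is true, so []s | q is true.
      At 2: []s requires s at every successor {1, 2, 4}.
        s fails at 4, so []s is false at 2.
    At 2: <>q is true, r is false, so <>q & r is false.
      At 2: <>q requires q at some successor in {1, 2, 4}.
        q holds at 1, so <>q is true at 2.
Satisfying worlds: {0, 1, 4, 5}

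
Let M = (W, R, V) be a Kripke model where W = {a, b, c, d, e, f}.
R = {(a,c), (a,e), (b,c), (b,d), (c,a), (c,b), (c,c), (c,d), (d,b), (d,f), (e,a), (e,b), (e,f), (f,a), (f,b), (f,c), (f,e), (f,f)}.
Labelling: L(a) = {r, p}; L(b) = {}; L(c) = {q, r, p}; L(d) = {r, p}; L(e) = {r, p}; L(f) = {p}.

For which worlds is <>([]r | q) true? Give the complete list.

a, b, c, d, e, f

Let φ = <>([]r | q). Evaluate φ at each world:
  a (successors {c, e}): φ is true.
  b (successors {c, d}): φ is true.
  c (successors {a, b, c, d}): φ is true.
  d (successors {b, f}): φ is true.
  e (successors {a, b, f}): φ is true.
  f (successors {a, b, c, e, f}): φ is true.
For instance, at b:
  At b: <>([]r | q) requires []r | q at some successor in {c, d}.
    []r | q holds at c, so <>([]r | q) is true at b.
      At c: []r is false, q is true, so []r | q is true.
Satisfying worlds: {a, b, c, d, e, f}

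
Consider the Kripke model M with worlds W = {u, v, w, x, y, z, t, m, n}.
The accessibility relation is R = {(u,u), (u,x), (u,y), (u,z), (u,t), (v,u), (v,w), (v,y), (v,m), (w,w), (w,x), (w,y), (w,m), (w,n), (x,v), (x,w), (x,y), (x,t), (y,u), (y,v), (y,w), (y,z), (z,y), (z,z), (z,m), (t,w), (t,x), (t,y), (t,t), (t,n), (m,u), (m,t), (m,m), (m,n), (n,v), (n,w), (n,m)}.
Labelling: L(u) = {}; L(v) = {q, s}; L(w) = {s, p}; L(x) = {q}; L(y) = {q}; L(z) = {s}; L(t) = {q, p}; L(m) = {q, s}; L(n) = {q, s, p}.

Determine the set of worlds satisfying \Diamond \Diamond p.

u, v, w, x, y, z, t, m, n

Recall that \Diamond ψ holds at a world iff ψ holds at some accessible world.
Let φ = \Diamond \Diamond p. Evaluate φ at each world:
  u (successors {u, x, y, z, t}): φ is true.
  v (successors {u, w, y, m}): φ is true.
  w (successors {w, x, y, m, n}): φ is true.
  x (successors {v, w, y, t}): φ is true.
  y (successors {u, v, w, z}): φ is true.
  z (successors {y, z, m}): φ is true.
  t (successors {w, x, y, t, n}): φ is true.
  m (successors {u, t, m, n}): φ is true.
  n (successors {v, w, m}): φ is true.
For instance, at n:
  At n: \Diamond \Diamond p requires \Diamond p at some successor in {v, w, m}.
    \Diamond p holds at v, so \Diamond \Diamond p is true at n.
      At v: \Diamond p requires p at some successor in {u, w, y, m}.
        p holds at w, so \Diamond p is true at v.
Satisfying worlds: {u, v, w, x, y, z, t, m, n}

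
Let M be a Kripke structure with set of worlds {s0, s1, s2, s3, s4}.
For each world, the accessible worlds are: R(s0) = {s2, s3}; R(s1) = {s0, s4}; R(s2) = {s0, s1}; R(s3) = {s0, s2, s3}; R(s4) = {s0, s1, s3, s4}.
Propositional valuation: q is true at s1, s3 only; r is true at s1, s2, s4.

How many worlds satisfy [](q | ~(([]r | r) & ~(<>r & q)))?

1

Let φ = [](q | ~(([]r | r) & ~(<>r & q))). Evaluate φ at each world:
  s0 (successors {s2, s3}): φ is false.
  s1 (successors {s0, s4}): φ is false.
  s2 (successors {s0, s1}): φ is true.
  s3 (successors {s0, s2, s3}): φ is false.
  s4 (successors {s0, s1, s3, s4}): φ is false.
For instance, at s0:
  At s0: [](q | ~(([]r | r) & ~(<>r & q))) requires q | ~(([]r | r) & ~(<>r & q)) at every successor {s2, s3}.
    q | ~(([]r | r) & ~(<>r & q)) fails at s2, so [](q | ~(([]r | r) & ~(<>r & q))) is false at s0.
      At s2: q is false, ~(([]r | r) & ~(<>r & q)) is false, so q | ~(([]r | r) & ~(<>r & q)) is false.
Satisfying worlds: {s2}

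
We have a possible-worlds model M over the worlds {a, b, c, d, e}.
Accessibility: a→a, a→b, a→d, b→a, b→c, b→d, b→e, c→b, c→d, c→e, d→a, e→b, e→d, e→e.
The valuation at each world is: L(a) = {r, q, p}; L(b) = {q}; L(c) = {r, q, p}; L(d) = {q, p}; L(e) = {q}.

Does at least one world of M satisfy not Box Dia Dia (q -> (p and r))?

No

Recall that Box ψ holds at a world iff ψ holds at every accessible world, and Dia ψ holds iff ψ holds at some accessible world.
Let φ = not Box Dia Dia (q -> (p and r)). Evaluate φ at each world:
  a (successors {a, b, d}): φ is false.
  b (successors {a, c, d, e}): φ is false.
  c (successors {b, d, e}): φ is false.
  d (successors {a}): φ is false.
  e (successors {b, d, e}): φ is false.
For instance, at e:
  At e: Box Dia Dia (q -> (p and r)) is true, so not Box Dia Dia (q -> (p and r)) is false.
    At e: Box Dia Dia (q -> (p and r)) requires Dia Dia (q -> (p and r)) at every successor {b, d, e}.
      At b: Dia Dia (q -> (p and r)) is true.
      At d: Dia Dia (q -> (p and r)) is true.
      At e: Dia Dia (q -> (p and r)) is true.
    So Box Dia Dia (q -> (p and r)) is true at e.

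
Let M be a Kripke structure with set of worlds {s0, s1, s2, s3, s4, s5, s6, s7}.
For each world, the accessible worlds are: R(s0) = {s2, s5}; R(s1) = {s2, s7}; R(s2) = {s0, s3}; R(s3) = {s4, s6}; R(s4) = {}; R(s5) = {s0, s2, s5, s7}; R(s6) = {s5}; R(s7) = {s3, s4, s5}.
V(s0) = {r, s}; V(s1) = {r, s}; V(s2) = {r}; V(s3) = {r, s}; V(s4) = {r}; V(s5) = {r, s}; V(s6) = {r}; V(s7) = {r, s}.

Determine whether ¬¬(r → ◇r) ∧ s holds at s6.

At s6: ¬¬(r → ◇r) is true, s is false, so ¬¬(r → ◇r) ∧ s is false.
  At s6: ¬(r → ◇r) is false, so ¬¬(r → ◇r) is true.
    At s6: r → ◇r is true, so ¬(r → ◇r) is false.
      At s6: r is true, ◇r is true, so r → ◇r is true.

No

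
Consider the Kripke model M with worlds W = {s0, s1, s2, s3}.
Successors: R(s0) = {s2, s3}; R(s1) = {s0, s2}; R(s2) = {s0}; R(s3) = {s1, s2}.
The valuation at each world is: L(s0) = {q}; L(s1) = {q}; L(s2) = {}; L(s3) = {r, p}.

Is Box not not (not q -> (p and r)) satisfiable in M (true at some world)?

Yes

Let φ = Box not not (not q -> (p and r)). Evaluate φ at each world:
  s0 (successors {s2, s3}): φ is false.
  s1 (successors {s0, s2}): φ is false.
  s2 (successors {s0}): φ is true.
  s3 (successors {s1, s2}): φ is false.
Detail at s2 (witness):
  At s2: Box not not (not q -> (p and r)) requires not not (not q -> (p and r)) at every successor {s0}.
    At s0: not not (not q -> (p and r)) is true.
  So Box not not (not q -> (p and r)) is true at s2.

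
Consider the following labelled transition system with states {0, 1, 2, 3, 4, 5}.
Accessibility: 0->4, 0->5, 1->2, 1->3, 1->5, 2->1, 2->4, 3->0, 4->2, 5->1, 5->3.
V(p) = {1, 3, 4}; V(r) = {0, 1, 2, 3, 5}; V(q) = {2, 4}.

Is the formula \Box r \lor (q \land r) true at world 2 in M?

Yes

At 2: \Box r is false, q \land r is true, so \Box r \lor (q \land r) is true.
  At 2: \Box r requires r at every successor {1, 4}.
    r fails at 4, so \Box r is false at 2.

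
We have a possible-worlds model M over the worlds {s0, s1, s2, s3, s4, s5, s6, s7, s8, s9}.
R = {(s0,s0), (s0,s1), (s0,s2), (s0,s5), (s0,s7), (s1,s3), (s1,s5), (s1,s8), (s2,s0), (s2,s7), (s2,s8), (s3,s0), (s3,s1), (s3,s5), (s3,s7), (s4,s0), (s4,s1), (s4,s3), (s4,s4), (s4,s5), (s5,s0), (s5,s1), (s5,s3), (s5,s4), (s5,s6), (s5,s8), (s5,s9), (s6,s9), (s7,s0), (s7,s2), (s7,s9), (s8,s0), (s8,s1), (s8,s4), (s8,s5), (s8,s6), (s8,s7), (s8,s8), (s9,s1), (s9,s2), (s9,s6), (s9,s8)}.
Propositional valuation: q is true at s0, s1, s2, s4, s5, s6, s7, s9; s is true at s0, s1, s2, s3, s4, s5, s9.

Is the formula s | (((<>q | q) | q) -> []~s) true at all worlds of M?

No

Let φ = s | (((<>q | q) | q) -> []~s). Evaluate φ at each world:
  s0 (successors {s0, s1, s2, s5, s7}): φ is true.
  s1 (successors {s3, s5, s8}): φ is true.
  s2 (successors {s0, s7, s8}): φ is true.
  s3 (successors {s0, s1, s5, s7}): φ is true.
  s4 (successors {s0, s1, s3, s4, s5}): φ is true.
  s5 (successors {s0, s1, s3, s4, s6, s8, s9}): φ is true.
  s6 (successors {s9}): φ is false.
  s7 (successors {s0, s2, s9}): φ is false.
  s8 (successors {s0, s1, s4, s5, s6, s7, s8}): φ is false.
  s9 (successors {s1, s2, s6, s8}): φ is true.
Detail at s6 (counterexample):
  At s6: s is false, ((<>q | q) | q) -> []~s is false, so s | (((<>q | q) | q) -> []~s) is false.
    At s6: (<>q | q) | q is true, []~s is false, so ((<>q | q) | q) -> []~s is false.
      At s6: <>q | q is true, q is true, so (<>q | q) | q is true.
      At s6: []~s requires ~s at every successor {s9}.
        ~s fails at s9, so []~s is false at s6.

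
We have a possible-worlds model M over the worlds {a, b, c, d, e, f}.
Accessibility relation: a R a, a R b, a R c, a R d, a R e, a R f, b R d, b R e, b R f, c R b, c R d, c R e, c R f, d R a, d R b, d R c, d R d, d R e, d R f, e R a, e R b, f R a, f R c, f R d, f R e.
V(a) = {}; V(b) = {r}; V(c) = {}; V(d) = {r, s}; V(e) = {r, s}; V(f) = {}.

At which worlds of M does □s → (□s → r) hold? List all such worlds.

a, b, c, d, e, f

Let φ = □s → (□s → r). Evaluate φ at each world:
  a (successors {a, b, c, d, e, f}): φ is true.
  b (successors {d, e, f}): φ is true.
  c (successors {b, d, e, f}): φ is true.
  d (successors {a, b, c, d, e, f}): φ is true.
  e (successors {a, b}): φ is true.
  f (successors {a, c, d, e}): φ is true.
For instance, at a:
  At a: □s is false, □s → r is true, so □s → (□s → r) is true.
    At a: □s requires s at every successor {a, b, c, d, e, f}.
      s fails at a, so □s is false at a.
    At a: □s is false, r is false, so □s → r is true.
      At a: □s requires s at every successor {a, b, c, d, e, f}.
        s fails at a, so □s is false at a.
Satisfying worlds: {a, b, c, d, e, f}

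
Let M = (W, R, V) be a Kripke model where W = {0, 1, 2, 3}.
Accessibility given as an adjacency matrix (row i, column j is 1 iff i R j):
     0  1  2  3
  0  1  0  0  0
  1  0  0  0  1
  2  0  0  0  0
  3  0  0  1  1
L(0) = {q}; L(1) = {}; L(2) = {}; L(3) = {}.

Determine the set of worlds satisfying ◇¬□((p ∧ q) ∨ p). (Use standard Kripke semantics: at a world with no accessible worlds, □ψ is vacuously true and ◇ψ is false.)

0, 1, 3

Let φ = ◇¬□((p ∧ q) ∨ p). Evaluate φ at each world:
  0 (successors {0}): φ is true.
  1 (successors {3}): φ is true.
  2 (successors ∅): φ is false.
  3 (successors {2, 3}): φ is true.
For instance, at 0:
  At 0: ◇¬□((p ∧ q) ∨ p) requires ¬□((p ∧ q) ∨ p) at some successor in {0}.
    ¬□((p ∧ q) ∨ p) holds at 0, so ◇¬□((p ∧ q) ∨ p) is true at 0.
      At 0: □((p ∧ q) ∨ p) is false, so ¬□((p ∧ q) ∨ p) is true.
Satisfying worlds: {0, 1, 3}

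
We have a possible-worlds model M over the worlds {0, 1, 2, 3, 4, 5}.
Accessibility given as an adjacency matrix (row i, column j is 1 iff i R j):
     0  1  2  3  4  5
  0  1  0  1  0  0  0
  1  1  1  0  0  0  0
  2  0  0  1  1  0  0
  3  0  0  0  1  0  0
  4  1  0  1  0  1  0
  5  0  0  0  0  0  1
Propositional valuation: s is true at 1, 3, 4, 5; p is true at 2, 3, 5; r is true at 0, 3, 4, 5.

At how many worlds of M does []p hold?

3

Let φ = []p. Evaluate φ at each world:
  0 (successors {0, 2}): φ is false.
  1 (successors {0, 1}): φ is false.
  2 (successors {2, 3}): φ is true.
  3 (successors {3}): φ is true.
  4 (successors {0, 2, 4}): φ is false.
  5 (successors {5}): φ is true.
For instance, at 2:
  At 2: []p requires p at every successor {2, 3}.
    At 2: p is true.
    At 3: p is true.
  So []p is true at 2.
Satisfying worlds: {2, 3, 5}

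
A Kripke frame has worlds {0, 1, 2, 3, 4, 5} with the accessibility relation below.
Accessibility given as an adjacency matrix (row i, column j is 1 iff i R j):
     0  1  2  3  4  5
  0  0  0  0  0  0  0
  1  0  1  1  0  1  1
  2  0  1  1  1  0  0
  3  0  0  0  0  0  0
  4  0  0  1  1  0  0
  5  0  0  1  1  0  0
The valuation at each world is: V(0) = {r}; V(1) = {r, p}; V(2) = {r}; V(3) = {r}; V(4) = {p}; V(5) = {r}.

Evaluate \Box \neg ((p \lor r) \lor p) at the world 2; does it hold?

Recall that \Box ψ holds at a world iff ψ holds at every accessible world, and \Diamond ψ holds iff ψ holds at some accessible world.
At 2: \Box \neg ((p \lor r) \lor p) requires \neg ((p \lor r) \lor p) at every successor {1, 2, 3}.
  \neg ((p \lor r) \lor p) fails at 1, so \Box \neg ((p \lor r) \lor p) is false at 2.

No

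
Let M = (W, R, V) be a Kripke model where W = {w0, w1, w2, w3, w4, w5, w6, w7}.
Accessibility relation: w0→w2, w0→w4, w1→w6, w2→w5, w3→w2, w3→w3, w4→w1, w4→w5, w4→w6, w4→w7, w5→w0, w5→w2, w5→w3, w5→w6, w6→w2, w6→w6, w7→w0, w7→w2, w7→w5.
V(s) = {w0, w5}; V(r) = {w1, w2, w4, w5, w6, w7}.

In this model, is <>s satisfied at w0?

No

At w0: <>s requires s at some successor in {w2, w4}.
  At w2: s is false.
  At w4: s is false.
So <>s is false at w0.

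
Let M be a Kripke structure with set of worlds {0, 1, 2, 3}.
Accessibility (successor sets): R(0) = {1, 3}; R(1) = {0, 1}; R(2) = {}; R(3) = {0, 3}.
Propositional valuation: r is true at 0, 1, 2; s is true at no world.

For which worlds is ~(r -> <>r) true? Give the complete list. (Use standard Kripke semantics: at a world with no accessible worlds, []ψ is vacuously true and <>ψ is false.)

2

Recall that <>ψ holds at a world iff ψ holds at some accessible world.
Let φ = ~(r -> <>r). Evaluate φ at each world:
  0 (successors {1, 3}): φ is false.
  1 (successors {0, 1}): φ is false.
  2 (successors ∅): φ is true.
  3 (successors {0, 3}): φ is false.
For instance, at 3:
  At 3: r -> <>r is true, so ~(r -> <>r) is false.
    At 3: r is false, <>r is true, so r -> <>r is true.
      At 3: <>r requires r at some successor in {0, 3}.
        r holds at 0, so <>r is true at 3.
Satisfying worlds: {2}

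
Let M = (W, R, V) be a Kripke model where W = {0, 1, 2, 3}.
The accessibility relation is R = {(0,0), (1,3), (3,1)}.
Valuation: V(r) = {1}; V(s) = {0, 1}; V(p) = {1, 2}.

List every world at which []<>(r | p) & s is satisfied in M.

1

Recall that []ψ holds at a world iff ψ holds at every accessible world, and <>ψ holds iff ψ holds at some accessible world.
Let φ = []<>(r | p) & s. Evaluate φ at each world:
  0 (successors {0}): φ is false.
  1 (successors {3}): φ is true.
  2 (successors ∅): φ is false.
  3 (successors {1}): φ is false.
For instance, at 0:
  At 0: []<>(r | p) is false, s is true, so []<>(r | p) & s is false.
    At 0: []<>(r | p) requires <>(r | p) at every successor {0}.
      <>(r | p) fails at 0, so []<>(r | p) is false at 0.
Satisfying worlds: {1}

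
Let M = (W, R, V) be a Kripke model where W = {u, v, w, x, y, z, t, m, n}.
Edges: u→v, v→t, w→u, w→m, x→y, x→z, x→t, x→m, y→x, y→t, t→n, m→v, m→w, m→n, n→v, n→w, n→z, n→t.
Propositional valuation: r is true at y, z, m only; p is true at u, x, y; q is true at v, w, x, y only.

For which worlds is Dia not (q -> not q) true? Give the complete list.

Let φ = Dia not (q -> not q). Evaluate φ at each world:
  u (successors {v}): φ is true.
  v (successors {t}): φ is false.
  w (successors {u, m}): φ is false.
  x (successors {y, z, t, m}): φ is true.
  y (successors {x, t}): φ is true.
  z (successors ∅): φ is false.
  t (successors {n}): φ is false.
  m (successors {v, w, n}): φ is true.
  n (successors {v, w, z, t}): φ is true.
For instance, at v:
  At v: Dia not (q -> not q) requires not (q -> not q) at some successor in {t}.
    At t: not (q -> not q) is false.
  So Dia not (q -> not q) is false at v.
Satisfying worlds: {u, x, y, m, n}

u, x, y, m, n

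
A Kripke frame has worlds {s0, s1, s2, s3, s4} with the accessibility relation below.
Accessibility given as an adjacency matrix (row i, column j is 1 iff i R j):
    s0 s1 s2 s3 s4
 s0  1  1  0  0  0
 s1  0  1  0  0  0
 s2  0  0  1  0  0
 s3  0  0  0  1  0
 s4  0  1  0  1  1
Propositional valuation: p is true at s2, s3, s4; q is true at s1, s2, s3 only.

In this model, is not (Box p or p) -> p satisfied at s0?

No

At s0: not (Box p or p) is true, p is false, so not (Box p or p) -> p is false.
  At s0: Box p or p is false, so not (Box p or p) is true.
    At s0: Box p is false, p is false, so Box p or p is false.
      At s0: Box p requires p at every successor {s0, s1}.
        p fails at s0, so Box p is false at s0.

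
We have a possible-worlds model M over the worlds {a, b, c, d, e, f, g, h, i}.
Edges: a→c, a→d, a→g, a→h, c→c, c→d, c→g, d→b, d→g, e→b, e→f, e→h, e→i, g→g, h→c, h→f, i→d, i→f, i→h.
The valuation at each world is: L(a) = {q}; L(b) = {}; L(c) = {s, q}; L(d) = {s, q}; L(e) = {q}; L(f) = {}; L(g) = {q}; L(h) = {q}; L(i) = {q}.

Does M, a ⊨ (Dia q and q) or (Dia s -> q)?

At a: Dia q and q is true, Dia s -> q is true, so (Dia q and q) or (Dia s -> q) is true.
  At a: Dia q is true, q is true, so Dia q and q is true.
    At a: Dia q requires q at some successor in {c, d, g, h}.
      q holds at c, so Dia q is true at a.
  At a: Dia s is true, q is true, so Dia s -> q is true.
    At a: Dia s requires s at some successor in {c, d, g, h}.
      s holds at c, so Dia s is true at a.

Yes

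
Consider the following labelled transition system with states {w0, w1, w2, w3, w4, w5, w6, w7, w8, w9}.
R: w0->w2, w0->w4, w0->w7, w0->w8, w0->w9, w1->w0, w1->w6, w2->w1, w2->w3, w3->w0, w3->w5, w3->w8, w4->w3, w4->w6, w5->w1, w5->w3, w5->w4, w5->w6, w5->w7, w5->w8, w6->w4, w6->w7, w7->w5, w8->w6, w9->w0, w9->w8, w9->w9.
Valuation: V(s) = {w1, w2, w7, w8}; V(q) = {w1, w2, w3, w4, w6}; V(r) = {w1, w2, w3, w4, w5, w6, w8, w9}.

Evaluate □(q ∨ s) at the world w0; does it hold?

At w0: □(q ∨ s) requires q ∨ s at every successor {w2, w4, w7, w8, w9}.
  q ∨ s fails at w9, so □(q ∨ s) is false at w0.

No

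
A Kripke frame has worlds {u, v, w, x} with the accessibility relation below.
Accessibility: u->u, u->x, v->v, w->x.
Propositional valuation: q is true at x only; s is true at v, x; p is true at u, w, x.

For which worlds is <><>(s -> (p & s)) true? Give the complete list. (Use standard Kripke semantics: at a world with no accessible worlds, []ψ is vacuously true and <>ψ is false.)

Recall that <>ψ holds at a world iff ψ holds at some accessible world.
Let φ = <><>(s -> (p & s)). Evaluate φ at each world:
  u (successors {u, x}): φ is true.
  v (successors {v}): φ is false.
  w (successors {x}): φ is false.
  x (successors ∅): φ is false.
For instance, at w:
  At w: <><>(s -> (p & s)) requires <>(s -> (p & s)) at some successor in {x}.
    At x: <>(s -> (p & s)) is false.
  So <><>(s -> (p & s)) is false at w.
Satisfying worlds: {u}

u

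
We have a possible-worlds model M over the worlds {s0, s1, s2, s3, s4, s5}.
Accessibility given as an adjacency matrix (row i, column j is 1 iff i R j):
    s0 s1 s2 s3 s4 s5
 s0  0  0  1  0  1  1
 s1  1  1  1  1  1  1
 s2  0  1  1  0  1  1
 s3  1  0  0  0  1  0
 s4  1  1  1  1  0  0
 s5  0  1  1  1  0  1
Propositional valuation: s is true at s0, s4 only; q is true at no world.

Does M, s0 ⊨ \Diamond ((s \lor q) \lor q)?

At s0: \Diamond ((s \lor q) \lor q) requires (s \lor q) \lor q at some successor in {s2, s4, s5}.
  (s \lor q) \lor q holds at s4, so \Diamond ((s \lor q) \lor q) is true at s0.

Yes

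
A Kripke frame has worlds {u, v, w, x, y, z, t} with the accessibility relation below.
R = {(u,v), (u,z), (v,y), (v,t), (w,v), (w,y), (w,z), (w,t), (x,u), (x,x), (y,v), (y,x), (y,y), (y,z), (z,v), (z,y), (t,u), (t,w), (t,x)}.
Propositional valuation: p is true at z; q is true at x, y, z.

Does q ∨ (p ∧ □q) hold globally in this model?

No

Recall that □ψ holds at a world iff ψ holds at every accessible world, and ◇ψ holds iff ψ holds at some accessible world.
Let φ = q ∨ (p ∧ □q). Evaluate φ at each world:
  u (successors {v, z}): φ is false.
  v (successors {y, t}): φ is false.
  w (successors {v, y, z, t}): φ is false.
  x (successors {u, x}): φ is true.
  y (successors {v, x, y, z}): φ is true.
  z (successors {v, y}): φ is true.
  t (successors {u, w, x}): φ is false.
Detail at u (counterexample):
  At u: q is false, p ∧ □q is false, so q ∨ (p ∧ □q) is false.
    At u: p is false, □q is false, so p ∧ □q is false.
      At u: □q requires q at every successor {v, z}.
        q fails at v, so □q is false at u.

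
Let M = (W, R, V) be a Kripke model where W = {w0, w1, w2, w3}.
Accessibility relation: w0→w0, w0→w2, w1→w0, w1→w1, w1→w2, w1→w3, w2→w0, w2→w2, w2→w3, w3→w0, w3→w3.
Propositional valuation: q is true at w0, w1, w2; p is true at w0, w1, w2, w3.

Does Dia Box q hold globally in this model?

Yes

Let φ = Dia Box q. Evaluate φ at each world:
  w0 (successors {w0, w2}): φ is true.
  w1 (successors {w0, w1, w2, w3}): φ is true.
  w2 (successors {w0, w2, w3}): φ is true.
  w3 (successors {w0, w3}): φ is true.
For instance, at w1:
  At w1: Dia Box q requires Box q at some successor in {w0, w1, w2, w3}.
    Box q holds at w0, so Dia Box q is true at w1.
      At w0: Box q requires q at every successor {w0, w2}.
        At w0: q is true.
        At w2: q is true.
      So Box q is true at w0.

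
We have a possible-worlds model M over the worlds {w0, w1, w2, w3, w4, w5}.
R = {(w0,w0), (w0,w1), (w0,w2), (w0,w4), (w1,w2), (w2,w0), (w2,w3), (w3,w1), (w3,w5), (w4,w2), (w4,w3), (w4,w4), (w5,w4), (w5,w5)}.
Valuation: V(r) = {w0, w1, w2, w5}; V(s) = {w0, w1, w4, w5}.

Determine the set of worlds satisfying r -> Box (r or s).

Recall that Box ψ holds at a world iff ψ holds at every accessible world, and Dia ψ holds iff ψ holds at some accessible world.
Let φ = r -> Box (r or s). Evaluate φ at each world:
  w0 (successors {w0, w1, w2, w4}): φ is true.
  w1 (successors {w2}): φ is true.
  w2 (successors {w0, w3}): φ is false.
  w3 (successors {w1, w5}): φ is true.
  w4 (successors {w2, w3, w4}): φ is true.
  w5 (successors {w4, w5}): φ is true.
For instance, at w1:
  At w1: r is true, Box (r or s) is true, so r -> Box (r or s) is true.
    At w1: Box (r or s) requires r or s at every successor {w2}.
      At w2: r or s is true.
    So Box (r or s) is true at w1.
Satisfying worlds: {w0, w1, w3, w4, w5}

w0, w1, w3, w4, w5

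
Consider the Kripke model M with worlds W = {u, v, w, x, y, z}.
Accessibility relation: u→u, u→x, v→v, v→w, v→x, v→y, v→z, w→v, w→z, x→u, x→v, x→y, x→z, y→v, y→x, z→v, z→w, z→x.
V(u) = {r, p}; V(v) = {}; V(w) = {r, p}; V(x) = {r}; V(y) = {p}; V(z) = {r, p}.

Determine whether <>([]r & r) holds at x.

Recall that []ψ holds at a world iff ψ holds at every accessible world, and <>ψ holds iff ψ holds at some accessible world.
At x: <>([]r & r) requires []r & r at some successor in {u, v, y, z}.
  []r & r holds at u, so <>([]r & r) is true at x.
    At u: []r is true, r is true, so []r & r is true.
      At u: []r requires r at every successor {u, x}.
        At u: r is true.
        At x: r is true.
      So []r is true at u.

Yes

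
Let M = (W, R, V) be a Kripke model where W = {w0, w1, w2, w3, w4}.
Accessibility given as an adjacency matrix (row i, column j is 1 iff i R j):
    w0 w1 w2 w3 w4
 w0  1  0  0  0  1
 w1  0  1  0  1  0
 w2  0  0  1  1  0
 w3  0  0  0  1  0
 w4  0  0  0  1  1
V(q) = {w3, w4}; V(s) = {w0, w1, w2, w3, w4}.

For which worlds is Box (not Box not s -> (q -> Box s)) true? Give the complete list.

Recall that Box ψ holds at a world iff ψ holds at every accessible world, and Dia ψ holds iff ψ holds at some accessible world.
Let φ = Box (not Box not s -> (q -> Box s)). Evaluate φ at each world:
  w0 (successors {w0, w4}): φ is true.
  w1 (successors {w1, w3}): φ is true.
  w2 (successors {w2, w3}): φ is true.
  w3 (successors {w3}): φ is true.
  w4 (successors {w3, w4}): φ is true.
For instance, at w0:
  At w0: Box (not Box not s -> (q -> Box s)) requires not Box not s -> (q -> Box s) at every successor {w0, w4}.
      At w0: not Box not s is true, q -> Box s is true, so not Box not s -> (q -> Box s) is true.
      At w4: not Box not s is true, q -> Box s is true, so not Box not s -> (q -> Box s) is true.
  So Box (not Box not s -> (q -> Box s)) is true at w0.
Satisfying worlds: {w0, w1, w2, w3, w4}

w0, w1, w2, w3, w4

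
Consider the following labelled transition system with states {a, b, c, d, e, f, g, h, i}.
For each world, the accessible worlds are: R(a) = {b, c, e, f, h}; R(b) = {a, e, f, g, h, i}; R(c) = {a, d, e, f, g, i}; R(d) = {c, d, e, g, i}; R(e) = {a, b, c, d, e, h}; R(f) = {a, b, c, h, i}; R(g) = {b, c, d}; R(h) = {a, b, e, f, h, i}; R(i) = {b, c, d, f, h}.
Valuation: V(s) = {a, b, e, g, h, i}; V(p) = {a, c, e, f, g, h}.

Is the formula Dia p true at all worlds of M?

Recall that Dia ψ holds at a world iff ψ holds at some accessible world.
Let φ = Dia p. Evaluate φ at each world:
  a (successors {b, c, e, f, h}): φ is true.
  b (successors {a, e, f, g, h, i}): φ is true.
  c (successors {a, d, e, f, g, i}): φ is true.
  d (successors {c, d, e, g, i}): φ is true.
  e (successors {a, b, c, d, e, h}): φ is true.
  f (successors {a, b, c, h, i}): φ is true.
  g (successors {b, c, d}): φ is true.
  h (successors {a, b, e, f, h, i}): φ is true.
  i (successors {b, c, d, f, h}): φ is true.
For instance, at h:
  At h: Dia p requires p at some successor in {a, b, e, f, h, i}.
    p holds at a, so Dia p is true at h.

Yes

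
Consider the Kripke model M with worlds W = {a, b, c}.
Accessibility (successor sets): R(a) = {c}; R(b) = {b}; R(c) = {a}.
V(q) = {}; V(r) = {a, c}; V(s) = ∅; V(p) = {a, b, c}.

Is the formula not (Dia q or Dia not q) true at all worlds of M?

No

Let φ = not (Dia q or Dia not q). Evaluate φ at each world:
  a (successors {c}): φ is false.
  b (successors {b}): φ is false.
  c (successors {a}): φ is false.
Detail at a (counterexample):
  At a: Dia q or Dia not q is true, so not (Dia q or Dia not q) is false.
    At a: Dia q is false, Dia not q is true, so Dia q or Dia not q is true.
      At a: Dia q requires q at some successor in {c}.
        At c: q is false.
      So Dia q is false at a.
      At a: Dia not q requires not q at some successor in {c}.
        not q holds at c, so Dia not q is true at a.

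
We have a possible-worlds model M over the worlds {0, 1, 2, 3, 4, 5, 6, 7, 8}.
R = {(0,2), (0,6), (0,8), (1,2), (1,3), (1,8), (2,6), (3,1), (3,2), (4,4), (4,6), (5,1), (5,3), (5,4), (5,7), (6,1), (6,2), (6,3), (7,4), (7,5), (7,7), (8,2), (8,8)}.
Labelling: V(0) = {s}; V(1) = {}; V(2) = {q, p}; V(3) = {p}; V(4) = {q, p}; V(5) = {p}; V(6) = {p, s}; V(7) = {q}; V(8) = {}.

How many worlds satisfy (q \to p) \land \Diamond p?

8

Let φ = (q \to p) \land \Diamond p. Evaluate φ at each world:
  0 (successors {2, 6, 8}): φ is true.
  1 (successors {2, 3, 8}): φ is true.
  2 (successors {6}): φ is true.
  3 (successors {1, 2}): φ is true.
  4 (successors {4, 6}): φ is true.
  5 (successors {1, 3, 4, 7}): φ is true.
  6 (successors {1, 2, 3}): φ is true.
  7 (successors {4, 5, 7}): φ is false.
  8 (successors {2, 8}): φ is true.
For instance, at 1:
  At 1: q \to p is true, \Diamond p is true, so (q \to p) \land \Diamond p is true.
    At 1: \Diamond p requires p at some successor in {2, 3, 8}.
      p holds at 2, so \Diamond p is true at 1.
Satisfying worlds: {0, 1, 2, 3, 4, 5, 6, 8}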